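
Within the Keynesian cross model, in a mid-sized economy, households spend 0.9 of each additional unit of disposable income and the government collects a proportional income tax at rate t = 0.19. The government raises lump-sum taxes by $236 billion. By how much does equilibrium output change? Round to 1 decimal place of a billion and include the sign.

−$783.8 billion

A lump-sum tax change of +$236 billion shifts disposable income by −$236 billion; first-round consumption changes by −c × ΔT = −0.9 × (+$236 billion) = −$212.4 billion.
Expenditure multiplier = 1/(1 − c(1−t)) = 1/(1 − 0.9×0.81) = 1/0.271 ≈ 3.69.
The tax multiplier is −c × k ≈ −3.321, so ΔY = k × (−c·ΔT) = (−$212.4 billion) / 0.271 ≈ −$783.8 billion.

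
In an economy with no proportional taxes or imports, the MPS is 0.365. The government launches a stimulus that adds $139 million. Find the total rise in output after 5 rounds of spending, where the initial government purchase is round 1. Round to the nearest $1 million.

$342 million

MPC = 1 − MPS = 1 − 0.365 = 0.635.
Round 1 adds ΔG = $139 million; each later round is MPC = 0.635 times the previous.
After 5 rounds: 139 + 88.265 + 56.048275 + 35.590654625 + 22.600065686875 = ΔG·(1 − c^5)/(1 − c) = 139 × (1 − 0.103244904396875)/0.365 ≈ $342 million.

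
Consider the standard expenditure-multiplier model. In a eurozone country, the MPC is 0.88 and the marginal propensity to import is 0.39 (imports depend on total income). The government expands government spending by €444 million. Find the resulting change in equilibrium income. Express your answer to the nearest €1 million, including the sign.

+€871 million

Spending multiplier = 1/(1 − c + m) = 1/(1 − 0.88 + 0.39) = 1/0.51 ≈ 1.961.
ΔY = k × ΔG = (+€444 million) / 0.51 ≈ +€871 million.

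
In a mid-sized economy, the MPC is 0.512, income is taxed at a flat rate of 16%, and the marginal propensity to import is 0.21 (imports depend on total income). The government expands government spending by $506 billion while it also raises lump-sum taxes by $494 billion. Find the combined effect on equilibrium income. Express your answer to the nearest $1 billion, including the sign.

Expenditure multiplier = 1/(1 − c(1−t) + m) = 1/(1 − 0.512×0.84 + 0.21) = 1/0.77992 ≈ 1.282.
ΔG contributes k·ΔG = (+$506 billion) / 0.77992 ≈ +$648.8 billion.
ΔT of +$494 billion changes first-round spending by −c·ΔT = −$252.928 billion, contributing k·(−c·ΔT) = (−$252.928 billion) / 0.77992 ≈ −$324.3 billion.
Net ΔY = k(ΔG − c·ΔT) = (+$253.072 billion) / 0.77992 ≈ +$324 billion.

+$324 billion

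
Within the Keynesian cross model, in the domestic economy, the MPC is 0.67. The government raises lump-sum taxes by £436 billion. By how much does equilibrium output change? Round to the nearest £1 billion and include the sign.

A lump-sum tax change of +£436 billion shifts disposable income by −£436 billion; first-round consumption changes by −c × ΔT = −0.67 × (+£436 billion) = −£292.12 billion.
Expenditure multiplier = 1/(1 − MPC) = 1/(1 − 0.67) = 1/0.33 ≈ 3.03.
The tax multiplier is −c × k ≈ −2.03, so ΔY = k × (−c·ΔT) = (−£292.12 billion) / 0.33 ≈ −£885 billion.

−£885 billion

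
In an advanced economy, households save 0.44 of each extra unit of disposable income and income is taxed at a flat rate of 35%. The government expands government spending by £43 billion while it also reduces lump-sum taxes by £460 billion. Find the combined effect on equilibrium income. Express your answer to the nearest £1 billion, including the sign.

+£473 billion

MPC = 1 − MPS = 1 − 0.44 = 0.56.
Expenditure multiplier = 1/(1 − c(1−t)) = 1/(1 − 0.56×0.65) = 1/0.636 ≈ 1.572.
ΔG contributes k·ΔG = (+£43 billion) / 0.636 ≈ +£67.6 billion.
ΔT of −£460 billion changes first-round spending by −c·ΔT = +£257.6 billion, contributing k·(−c·ΔT) = (+£257.6 billion) / 0.636 ≈ +£405 billion.
Net ΔY = k(ΔG − c·ΔT) = (+£300.6 billion) / 0.636 ≈ +£473 billion.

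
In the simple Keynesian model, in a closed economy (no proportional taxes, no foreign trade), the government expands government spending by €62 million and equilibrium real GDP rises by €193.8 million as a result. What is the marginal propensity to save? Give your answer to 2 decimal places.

0.32

Implied spending multiplier k = ΔY/ΔG = 193.8/62 ≈ 3.1258.
Since k = 1/(1 − MPC), MPC = 1 − 1/k = 1 − ΔG/ΔY = 1 − 62/193.8 ≈ 0.68.
MPS = 1 − MPC = 0.32.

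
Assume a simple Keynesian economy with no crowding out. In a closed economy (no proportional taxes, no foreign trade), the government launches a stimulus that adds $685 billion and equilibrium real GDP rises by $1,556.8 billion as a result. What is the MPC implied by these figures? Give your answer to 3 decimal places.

Implied spending multiplier k = ΔY/ΔG = 1,556.8/685 ≈ 2.2727.
Since k = 1/(1 − MPC), MPC = 1 − 1/k = 1 − ΔG/ΔY = 1 − 685/1,556.8 ≈ 0.560.

0.560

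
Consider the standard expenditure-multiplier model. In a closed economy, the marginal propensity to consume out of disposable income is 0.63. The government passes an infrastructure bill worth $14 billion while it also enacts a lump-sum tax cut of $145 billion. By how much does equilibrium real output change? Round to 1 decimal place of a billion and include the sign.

Expenditure multiplier = 1/(1 − MPC) = 1/(1 − 0.63) = 1/0.37 ≈ 2.703.
ΔG contributes k·ΔG = (+$14 billion) / 0.37 ≈ +$37.8 billion.
ΔT of −$145 billion changes first-round spending by −c·ΔT = +$91.35 billion, contributing k·(−c·ΔT) = (+$91.35 billion) / 0.37 ≈ +$246.9 billion.
Net ΔY = k(ΔG − c·ΔT) = (+$105.35 billion) / 0.37 ≈ +$284.7 billion.

+$284.7 billion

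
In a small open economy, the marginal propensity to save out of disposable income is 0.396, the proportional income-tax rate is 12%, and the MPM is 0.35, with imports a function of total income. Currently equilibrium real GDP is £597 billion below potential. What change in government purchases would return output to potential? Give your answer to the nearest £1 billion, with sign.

+£489 billion

MPC = 1 − MPS = 1 − 0.396 = 0.604.
Spending multiplier = 1/(1 − c(1−t) + m) = 1/(1 − 0.604×0.88 + 0.35) = 1/0.81848 ≈ 1.222.
Need ΔY = +£597 billion, so ΔG = ΔY/k = (+£597 billion) × 0.81848 ≈ +£489 billion.
The government should increase government purchases by £489 billion.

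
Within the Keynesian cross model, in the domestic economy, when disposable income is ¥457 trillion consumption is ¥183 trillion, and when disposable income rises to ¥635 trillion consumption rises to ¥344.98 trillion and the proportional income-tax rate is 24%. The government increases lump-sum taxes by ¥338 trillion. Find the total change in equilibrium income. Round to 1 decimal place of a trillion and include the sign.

−¥997.3 trillion

MPC = ΔC/ΔYd = (344.98 − 183)/(635 − 457) = 161.98/178 = 0.91.
A lump-sum tax change of +¥338 trillion shifts disposable income by −¥338 trillion; first-round consumption changes by −c × ΔT = −0.91 × (+¥338 trillion) = −¥307.58 trillion.
Expenditure multiplier = 1/(1 − c(1−t)) = 1/(1 − 0.91×0.76) = 1/0.3084 ≈ 3.243.
The tax multiplier is −c × k ≈ −2.951, so ΔY = k × (−c·ΔT) = (−¥307.58 trillion) / 0.3084 ≈ −¥997.3 trillion.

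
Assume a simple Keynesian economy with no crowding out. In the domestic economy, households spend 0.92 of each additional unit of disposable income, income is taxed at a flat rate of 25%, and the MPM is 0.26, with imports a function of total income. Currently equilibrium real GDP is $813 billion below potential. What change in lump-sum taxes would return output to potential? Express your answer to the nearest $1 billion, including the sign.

−$504 billion

Spending multiplier = 1/(1 − c(1−t) + m) = 1/(1 − 0.92×0.75 + 0.26) = 1/0.57 ≈ 1.754.
Tax multiplier = −c·k = −0.92/0.57 ≈ −1.614. Need ΔY = +$813 billion, so ΔT = ΔY/(−c·k) = −(+$813 billion) × 0.57 / 0.92 ≈ −$504 billion.
The government should cut lump-sum taxes by $504 billion.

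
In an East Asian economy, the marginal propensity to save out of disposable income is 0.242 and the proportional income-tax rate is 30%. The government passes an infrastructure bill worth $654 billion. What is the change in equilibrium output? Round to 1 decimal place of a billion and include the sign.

MPC = 1 − MPS = 1 − 0.242 = 0.758.
Government-spending multiplier = 1/(1 − c(1−t)) = 1/(1 − 0.758×0.7) = 1/0.4694 ≈ 2.13.
ΔY = k × ΔG = (+$654 billion) / 0.4694 ≈ +$1,393.3 billion.

+$1,393.3 billion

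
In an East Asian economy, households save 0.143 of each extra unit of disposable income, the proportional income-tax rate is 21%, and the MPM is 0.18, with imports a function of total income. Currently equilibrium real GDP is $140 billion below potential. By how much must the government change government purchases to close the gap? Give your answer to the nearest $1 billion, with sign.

+$70 billion

MPC = 1 − MPS = 1 − 0.143 = 0.857.
Spending multiplier = 1/(1 − c(1−t) + m) = 1/(1 − 0.857×0.79 + 0.18) = 1/0.50297 ≈ 1.988.
Need ΔY = +$140 billion, so ΔG = ΔY/k = (+$140 billion) × 0.50297 ≈ +$70 billion.
The government should increase government purchases by $70 billion.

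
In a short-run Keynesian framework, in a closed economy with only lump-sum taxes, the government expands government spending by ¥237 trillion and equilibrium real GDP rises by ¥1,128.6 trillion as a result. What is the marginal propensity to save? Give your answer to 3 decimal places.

Implied spending multiplier k = ΔY/ΔG = 1,128.6/237 ≈ 4.762.
Since k = 1/(1 − MPC), MPC = 1 − 1/k = 1 − ΔG/ΔY = 1 − 237/1,128.6 ≈ 0.790.
MPS = 1 − MPC = 0.210.

0.210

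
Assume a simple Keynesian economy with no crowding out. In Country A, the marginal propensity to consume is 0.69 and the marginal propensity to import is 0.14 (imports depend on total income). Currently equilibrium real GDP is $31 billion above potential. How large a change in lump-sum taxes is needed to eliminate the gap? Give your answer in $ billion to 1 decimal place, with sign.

+$20.2 billion

Spending multiplier = 1/(1 − c + m) = 1/(1 − 0.69 + 0.14) = 1/0.45 ≈ 2.222.
Tax multiplier = −c·k = −0.69/0.45 ≈ −1.533. Need ΔY = −$31 billion, so ΔT = ΔY/(−c·k) = −(−$31 billion) × 0.45 / 0.69 ≈ +$20.2 billion.
The government should raise lump-sum taxes by $20.2 billion.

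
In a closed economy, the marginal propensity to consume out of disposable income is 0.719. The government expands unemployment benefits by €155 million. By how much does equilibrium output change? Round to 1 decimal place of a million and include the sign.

+€396.6 million

The transfer change shifts disposable income by +€155 million, so first-round consumption changes by c·ΔTR = 0.719 × (+€155 million) = +€111.445 million.
Expenditure multiplier = 1/(1 − MPC) = 1/(1 − 0.719) = 1/0.281 ≈ 3.559.
The transfer multiplier is c × k ≈ 2.559, so ΔY = k × (c·ΔTR) = (+€111.445 million) / 0.281 ≈ +€396.6 million.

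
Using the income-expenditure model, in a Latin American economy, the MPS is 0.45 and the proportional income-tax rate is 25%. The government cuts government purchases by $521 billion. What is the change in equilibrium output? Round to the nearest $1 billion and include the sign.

MPC = 1 − MPS = 1 − 0.45 = 0.55.
Expenditure multiplier = 1/(1 − c(1−t)) = 1/(1 − 0.55×0.75) = 1/0.5875 ≈ 1.702.
ΔY = k × ΔG = (−$521 billion) / 0.5875 ≈ −$887 billion.

−$887 billion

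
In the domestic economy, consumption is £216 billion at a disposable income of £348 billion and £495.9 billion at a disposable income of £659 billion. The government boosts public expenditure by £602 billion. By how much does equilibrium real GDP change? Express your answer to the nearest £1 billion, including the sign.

+£6,020 billion

MPC = ΔC/ΔYd = (495.9 − 216)/(659 − 348) = 279.9/311 = 0.9.
Expenditure multiplier = 1/(1 − MPC) = 1/(1 − 0.9) = 1/0.1 = 10.
ΔY = k × ΔG = (+£602 billion) / 0.1 = +£6,020 billion.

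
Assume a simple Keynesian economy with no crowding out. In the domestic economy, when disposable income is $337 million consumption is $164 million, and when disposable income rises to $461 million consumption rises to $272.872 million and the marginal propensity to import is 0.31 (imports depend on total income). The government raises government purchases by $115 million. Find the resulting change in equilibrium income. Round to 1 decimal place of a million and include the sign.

MPC = ΔC/ΔYd = (272.872 − 164)/(461 − 337) = 108.872/124 = 0.878.
Expenditure multiplier = 1/(1 − c + m) = 1/(1 − 0.878 + 0.31) = 1/0.432 ≈ 2.315.
ΔY = k × ΔG = (+$115 million) / 0.432 ≈ +$266.2 million.

+$266.2 million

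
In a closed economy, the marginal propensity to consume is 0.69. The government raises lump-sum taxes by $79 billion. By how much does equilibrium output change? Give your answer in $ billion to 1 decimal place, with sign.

−$175.8 billion

A lump-sum tax change of +$79 billion shifts disposable income by −$79 billion; first-round consumption changes by −c × ΔT = −0.69 × (+$79 billion) = −$54.51 billion.
Expenditure multiplier = 1/(1 − MPC) = 1/(1 − 0.69) = 1/0.31 ≈ 3.226.
The tax multiplier is −c × k ≈ −2.226, so ΔY = k × (−c·ΔT) = (−$54.51 billion) / 0.31 ≈ −$175.8 billion.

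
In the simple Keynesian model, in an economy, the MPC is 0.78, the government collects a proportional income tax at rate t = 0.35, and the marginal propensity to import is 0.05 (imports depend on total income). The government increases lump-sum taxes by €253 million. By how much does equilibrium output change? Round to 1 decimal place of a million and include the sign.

−€363.4 million

A lump-sum tax change of +€253 million shifts disposable income by −€253 million; first-round consumption changes by −c × ΔT = −0.78 × (+€253 million) = −€197.34 million.
Expenditure multiplier = 1/(1 − c(1−t) + m) = 1/(1 − 0.78×0.65 + 0.05) = 1/0.543 ≈ 1.842.
The tax multiplier is −c × k ≈ −1.436, so ΔY = k × (−c·ΔT) = (−€197.34 million) / 0.543 ≈ −€363.4 million.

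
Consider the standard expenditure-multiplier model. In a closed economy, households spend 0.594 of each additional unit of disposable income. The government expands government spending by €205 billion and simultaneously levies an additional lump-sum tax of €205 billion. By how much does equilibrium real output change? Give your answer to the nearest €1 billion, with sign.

Expenditure multiplier = 1/(1 − MPC) = 1/(1 − 0.594) = 1/0.406 ≈ 2.463.
ΔG contributes k·ΔG = (+€205 billion) / 0.406 ≈ +€504.9 billion.
ΔT of +€205 billion changes first-round spending by −c·ΔT = −€121.77 billion, contributing k·(−c·ΔT) = (−€121.77 billion) / 0.406 ≈ −€299.9 billion.
With ΔG = ΔT and no other leakages, the balanced-budget multiplier is 1, so ΔY = ΔG = +€205 billion.

+€205 billion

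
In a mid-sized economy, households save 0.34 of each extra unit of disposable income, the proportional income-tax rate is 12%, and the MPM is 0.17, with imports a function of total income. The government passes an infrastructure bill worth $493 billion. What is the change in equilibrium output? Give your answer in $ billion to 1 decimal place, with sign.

+$836.7 billion

MPC = 1 − MPS = 1 − 0.34 = 0.66.
Government-spending multiplier = 1/(1 − c(1−t) + m) = 1/(1 − 0.66×0.88 + 0.17) = 1/0.5892 ≈ 1.697.
ΔY = k × ΔG = (+$493 billion) / 0.5892 ≈ +$836.7 billion.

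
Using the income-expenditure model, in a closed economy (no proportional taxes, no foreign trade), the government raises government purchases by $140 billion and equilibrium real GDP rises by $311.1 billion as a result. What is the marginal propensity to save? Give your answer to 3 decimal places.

0.450

Implied spending multiplier k = ΔY/ΔG = 311.1/140 ≈ 2.2221.
Since k = 1/(1 − MPC), MPC = 1 − 1/k = 1 − ΔG/ΔY = 1 − 140/311.1 ≈ 0.550.
MPS = 1 − MPC = 0.450.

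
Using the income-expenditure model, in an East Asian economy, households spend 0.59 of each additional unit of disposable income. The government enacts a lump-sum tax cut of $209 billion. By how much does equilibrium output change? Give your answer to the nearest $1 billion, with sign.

A lump-sum tax change of −$209 billion shifts disposable income by +$209 billion; first-round consumption changes by −c × ΔT = −0.59 × (−$209 billion) = +$123.31 billion.
Expenditure multiplier = 1/(1 − MPC) = 1/(1 − 0.59) = 1/0.41 ≈ 2.439.
The tax multiplier is −c × k ≈ −1.439, so ΔY = k × (−c·ΔT) = (+$123.31 billion) / 0.41 ≈ +$301 billion.

+$301 billion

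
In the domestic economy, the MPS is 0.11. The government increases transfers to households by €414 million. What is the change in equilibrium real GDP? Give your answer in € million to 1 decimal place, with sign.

MPC = 1 − MPS = 1 − 0.11 = 0.89.
The transfer change shifts disposable income by +€414 million, so first-round consumption changes by c·ΔTR = 0.89 × (+€414 million) = +€368.46 million.
Expenditure multiplier = 1/(1 − MPC) = 1/(1 − 0.89) = 1/0.11 ≈ 9.091.
The transfer multiplier is c × k ≈ 8.091, so ΔY = k × (c·ΔTR) = (+€368.46 million) / 0.11 ≈ +€3,349.6 million.

+€3,349.6 million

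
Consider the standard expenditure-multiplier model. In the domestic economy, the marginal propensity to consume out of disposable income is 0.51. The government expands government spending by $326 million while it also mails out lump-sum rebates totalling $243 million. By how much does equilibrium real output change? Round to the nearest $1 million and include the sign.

Expenditure multiplier = 1/(1 − MPC) = 1/(1 − 0.51) = 1/0.49 ≈ 2.041.
ΔG contributes k·ΔG = (+$326 million) / 0.49 ≈ +$665.3 million.
ΔT of −$243 million changes first-round spending by −c·ΔT = +$123.93 million, contributing k·(−c·ΔT) = (+$123.93 million) / 0.49 ≈ +$252.9 million.
Net ΔY = k(ΔG − c·ΔT) = (+$449.93 million) / 0.49 ≈ +$918 million.

+$918 million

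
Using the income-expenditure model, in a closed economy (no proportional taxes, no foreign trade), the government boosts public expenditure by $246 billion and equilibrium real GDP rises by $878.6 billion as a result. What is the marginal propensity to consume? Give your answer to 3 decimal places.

0.720

Implied spending multiplier k = ΔY/ΔG = 878.6/246 ≈ 3.5715.
Since k = 1/(1 − MPC), MPC = 1 − 1/k = 1 − ΔG/ΔY = 1 − 246/878.6 ≈ 0.720.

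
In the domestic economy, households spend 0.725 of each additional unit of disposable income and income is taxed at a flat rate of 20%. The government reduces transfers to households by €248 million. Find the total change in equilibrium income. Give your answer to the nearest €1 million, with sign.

The transfer change shifts disposable income by −€248 million, so first-round consumption changes by c·ΔTR = 0.725 × (−€248 million) = −€179.8 million.
Expenditure multiplier = 1/(1 − c(1−t)) = 1/(1 − 0.725×0.8) = 1/0.42 ≈ 2.381.
The transfer multiplier is c × k ≈ 1.726, so ΔY = k × (c·ΔTR) = (−€179.8 million) / 0.42 ≈ −€428 million.

−€428 million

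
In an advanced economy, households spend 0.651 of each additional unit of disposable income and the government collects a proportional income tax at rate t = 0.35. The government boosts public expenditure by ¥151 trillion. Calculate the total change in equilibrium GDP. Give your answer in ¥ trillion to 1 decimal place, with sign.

+¥261.8 trillion

Government-spending multiplier = 1/(1 − c(1−t)) = 1/(1 − 0.651×0.65) = 1/0.57685 ≈ 1.734.
ΔY = k × ΔG = (+¥151 trillion) / 0.57685 ≈ +¥261.8 trillion.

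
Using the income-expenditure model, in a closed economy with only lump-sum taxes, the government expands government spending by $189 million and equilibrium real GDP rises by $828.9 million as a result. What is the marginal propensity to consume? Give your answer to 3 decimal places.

Implied spending multiplier k = ΔY/ΔG = 828.9/189 ≈ 4.3857.
Since k = 1/(1 − MPC), MPC = 1 − 1/k = 1 − ΔG/ΔY = 1 − 189/828.9 ≈ 0.772.

0.772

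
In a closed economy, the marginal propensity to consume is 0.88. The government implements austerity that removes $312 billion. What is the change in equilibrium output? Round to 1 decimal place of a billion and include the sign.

−$2,600.0 billion

Expenditure multiplier = 1/(1 − MPC) = 1/(1 − 0.88) = 1/0.12 ≈ 8.333.
ΔY = k × ΔG = (−$312 billion) / 0.12 = −$2,600 billion.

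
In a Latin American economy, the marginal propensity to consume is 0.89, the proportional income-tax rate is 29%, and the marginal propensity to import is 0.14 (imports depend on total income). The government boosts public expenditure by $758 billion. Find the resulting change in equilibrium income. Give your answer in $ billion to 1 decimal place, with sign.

+$1,491.8 billion

Government-spending multiplier = 1/(1 − c(1−t) + m) = 1/(1 − 0.89×0.71 + 0.14) = 1/0.5081 ≈ 1.968.
ΔY = k × ΔG = (+$758 billion) / 0.5081 ≈ +$1,491.8 billion.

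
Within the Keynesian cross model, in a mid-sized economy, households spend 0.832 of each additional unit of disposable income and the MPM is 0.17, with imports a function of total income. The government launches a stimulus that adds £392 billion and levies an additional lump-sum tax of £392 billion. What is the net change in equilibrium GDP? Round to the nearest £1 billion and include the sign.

+£195 billion

Expenditure multiplier = 1/(1 − c + m) = 1/(1 − 0.832 + 0.17) = 1/0.338 ≈ 2.959.
ΔG contributes k·ΔG = (+£392 billion) / 0.338 ≈ +£1,159.8 billion.
ΔT of +£392 billion changes first-round spending by −c·ΔT = −£326.144 billion, contributing k·(−c·ΔT) = (−£326.144 billion) / 0.338 ≈ −£964.9 billion.
Net ΔY = k(ΔG − c·ΔT) = (+£65.856 billion) / 0.338 ≈ +£195 billion.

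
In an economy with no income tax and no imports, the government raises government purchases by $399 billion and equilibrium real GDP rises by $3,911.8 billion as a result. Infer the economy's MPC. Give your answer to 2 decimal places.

Implied spending multiplier k = ΔY/ΔG = 3,911.8/399 ≈ 9.804.
Since k = 1/(1 − MPC), MPC = 1 − 1/k = 1 − ΔG/ΔY = 1 − 399/3,911.8 ≈ 0.90.

0.90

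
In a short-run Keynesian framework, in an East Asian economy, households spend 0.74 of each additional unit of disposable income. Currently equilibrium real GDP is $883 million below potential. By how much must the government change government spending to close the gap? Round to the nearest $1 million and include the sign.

+$230 million

Spending multiplier = 1/(1 − MPC) = 1/(1 − 0.74) = 1/0.26 ≈ 3.846.
Need ΔY = +$883 million, so ΔG = ΔY/k = (+$883 million) × 0.26 ≈ +$230 million.
The government should increase government spending by $230 million.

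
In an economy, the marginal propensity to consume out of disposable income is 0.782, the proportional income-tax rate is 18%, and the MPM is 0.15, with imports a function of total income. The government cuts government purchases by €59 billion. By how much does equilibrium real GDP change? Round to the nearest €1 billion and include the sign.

−€116 billion

Expenditure multiplier = 1/(1 − c(1−t) + m) = 1/(1 − 0.782×0.82 + 0.15) = 1/0.50876 ≈ 1.966.
ΔY = k × ΔG = (−€59 billion) / 0.50876 ≈ −€116 billion.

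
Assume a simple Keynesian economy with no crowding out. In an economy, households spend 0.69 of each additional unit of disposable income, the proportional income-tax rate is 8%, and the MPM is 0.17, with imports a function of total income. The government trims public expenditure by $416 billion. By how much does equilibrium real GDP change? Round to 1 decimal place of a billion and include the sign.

−$777.3 billion

Government-spending multiplier = 1/(1 − c(1−t) + m) = 1/(1 − 0.69×0.92 + 0.17) = 1/0.5352 ≈ 1.868.
ΔY = k × ΔG = (−$416 billion) / 0.5352 ≈ −$777.3 billion.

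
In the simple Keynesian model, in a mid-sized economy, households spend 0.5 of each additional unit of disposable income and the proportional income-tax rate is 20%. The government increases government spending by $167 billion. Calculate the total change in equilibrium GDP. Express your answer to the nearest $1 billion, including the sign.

+$278 billion

Expenditure multiplier = 1/(1 − c(1−t)) = 1/(1 − 0.5×0.8) = 1/0.6 ≈ 1.667.
ΔY = k × ΔG = (+$167 billion) / 0.6 ≈ +$278 billion.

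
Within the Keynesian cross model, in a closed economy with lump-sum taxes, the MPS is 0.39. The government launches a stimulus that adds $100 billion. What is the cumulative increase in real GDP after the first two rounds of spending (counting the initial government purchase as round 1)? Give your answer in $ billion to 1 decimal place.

MPC = 1 − MPS = 1 − 0.39 = 0.61.
Round 1 adds ΔG = $100 billion; each later round is MPC = 0.61 times the previous.
After 2 rounds: 100 + 61 = ΔG·(1 − c^2)/(1 − c) = 100 × (1 − 0.3721)/0.39 = $161 billion.

$161.0 billion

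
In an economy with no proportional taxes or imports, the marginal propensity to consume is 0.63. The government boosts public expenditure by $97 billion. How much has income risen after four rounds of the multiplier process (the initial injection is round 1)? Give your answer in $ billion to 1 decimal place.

$220.9 billion

Round 1 adds ΔG = $97 billion; each later round is MPC = 0.63 times the previous.
After 4 rounds: 97 + 61.11 + 38.4993 + 24.254559 = ΔG·(1 − c^4)/(1 − c) = 97 × (1 − 0.15752961)/0.37 ≈ $220.9 billion.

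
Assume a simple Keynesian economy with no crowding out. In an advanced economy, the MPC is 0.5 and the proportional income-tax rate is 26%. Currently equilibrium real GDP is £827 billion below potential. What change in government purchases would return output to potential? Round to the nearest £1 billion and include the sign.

+£521 billion

Spending multiplier = 1/(1 − c(1−t)) = 1/(1 − 0.5×0.74) = 1/0.63 ≈ 1.587.
Need ΔY = +£827 billion, so ΔG = ΔY/k = (+£827 billion) × 0.63 ≈ +£521 billion.
The government should increase government purchases by £521 billion.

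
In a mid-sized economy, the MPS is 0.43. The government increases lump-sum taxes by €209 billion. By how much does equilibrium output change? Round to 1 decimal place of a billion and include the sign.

−€277.0 billion

MPC = 1 − MPS = 1 − 0.43 = 0.57.
A lump-sum tax change of +€209 billion shifts disposable income by −€209 billion; first-round consumption changes by −c × ΔT = −0.57 × (+€209 billion) = −€119.13 billion.
Expenditure multiplier = 1/(1 − MPC) = 1/(1 − 0.57) = 1/0.43 ≈ 2.326.
The tax multiplier is −c × k ≈ −1.326, so ΔY = k × (−c·ΔT) = (−€119.13 billion) / 0.43 ≈ −€277 billion.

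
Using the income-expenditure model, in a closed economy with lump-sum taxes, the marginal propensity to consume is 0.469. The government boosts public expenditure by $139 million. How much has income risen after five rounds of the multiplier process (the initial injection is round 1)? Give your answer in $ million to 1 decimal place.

Round 1 adds ΔG = $139 million; each later round is MPC = 0.469 times the previous.
After 5 rounds: 139 + 65.191 + 30.574579 + 14.339477551 + 6.725214971419 = ΔG·(1 − c^5)/(1 − c) = 139 × (1 − 0.022691552673349)/0.531 ≈ $255.8 million.

$255.8 million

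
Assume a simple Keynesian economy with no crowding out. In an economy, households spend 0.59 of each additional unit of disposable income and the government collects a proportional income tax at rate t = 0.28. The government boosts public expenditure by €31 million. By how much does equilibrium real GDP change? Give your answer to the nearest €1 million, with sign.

Expenditure multiplier = 1/(1 − c(1−t)) = 1/(1 − 0.59×0.72) = 1/0.5752 ≈ 1.739.
ΔY = k × ΔG = (+€31 million) / 0.5752 ≈ +€54 million.

+€54 million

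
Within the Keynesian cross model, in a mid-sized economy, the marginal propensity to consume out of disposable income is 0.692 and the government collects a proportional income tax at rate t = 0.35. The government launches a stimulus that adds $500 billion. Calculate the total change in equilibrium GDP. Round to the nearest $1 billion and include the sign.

Spending multiplier = 1/(1 − c(1−t)) = 1/(1 − 0.692×0.65) = 1/0.5502 ≈ 1.818.
ΔY = k × ΔG = (+$500 billion) / 0.5502 ≈ +$909 billion.

+$909 billion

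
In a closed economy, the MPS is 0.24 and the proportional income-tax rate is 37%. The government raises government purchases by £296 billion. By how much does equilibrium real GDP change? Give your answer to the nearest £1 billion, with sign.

MPC = 1 − MPS = 1 − 0.24 = 0.76.
Spending multiplier = 1/(1 − c(1−t)) = 1/(1 − 0.76×0.63) = 1/0.5212 ≈ 1.919.
ΔY = k × ΔG = (+£296 billion) / 0.5212 ≈ +£568 billion.

+£568 billion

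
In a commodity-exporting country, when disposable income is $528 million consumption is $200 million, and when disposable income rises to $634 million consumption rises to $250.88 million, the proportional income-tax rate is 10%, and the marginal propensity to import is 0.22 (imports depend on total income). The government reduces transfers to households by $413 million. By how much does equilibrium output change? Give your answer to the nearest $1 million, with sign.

−$252 million

MPC = ΔC/ΔYd = (250.88 − 200)/(634 − 528) = 50.88/106 = 0.48.
The transfer change shifts disposable income by −$413 million, so first-round consumption changes by c·ΔTR = 0.48 × (−$413 million) = −$198.24 million.
Expenditure multiplier = 1/(1 − c(1−t) + m) = 1/(1 − 0.48×0.9 + 0.22) = 1/0.788 ≈ 1.269.
The transfer multiplier is c × k ≈ 0.609, so ΔY = k × (c·ΔTR) = (−$198.24 million) / 0.788 ≈ −$252 million.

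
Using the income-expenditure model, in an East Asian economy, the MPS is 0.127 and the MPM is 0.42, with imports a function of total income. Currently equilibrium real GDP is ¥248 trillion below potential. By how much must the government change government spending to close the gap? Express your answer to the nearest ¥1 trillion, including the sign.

MPC = 1 − MPS = 1 − 0.127 = 0.873.
Spending multiplier = 1/(1 − c + m) = 1/(1 − 0.873 + 0.42) = 1/0.547 ≈ 1.828.
Need ΔY = +¥248 trillion, so ΔG = ΔY/k = (+¥248 trillion) × 0.547 ≈ +¥136 trillion.
The government should increase government spending by ¥136 trillion.

+¥136 trillion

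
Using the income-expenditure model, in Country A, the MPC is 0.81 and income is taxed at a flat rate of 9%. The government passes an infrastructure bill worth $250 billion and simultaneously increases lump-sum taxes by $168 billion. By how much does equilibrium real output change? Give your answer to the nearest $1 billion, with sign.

Expenditure multiplier = 1/(1 − c(1−t)) = 1/(1 − 0.81×0.91) = 1/0.2629 ≈ 3.804.
ΔG contributes k·ΔG = (+$250 billion) / 0.2629 ≈ +$950.9 billion.
ΔT of +$168 billion changes first-round spending by −c·ΔT = −$136.08 billion, contributing k·(−c·ΔT) = (−$136.08 billion) / 0.2629 ≈ −$517.6 billion.
Net ΔY = k(ΔG − c·ΔT) = (+$113.92 billion) / 0.2629 ≈ +$433 billion.

+$433 billion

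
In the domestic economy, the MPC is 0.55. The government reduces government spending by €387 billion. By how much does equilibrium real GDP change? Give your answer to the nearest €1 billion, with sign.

Spending multiplier = 1/(1 − MPC) = 1/(1 − 0.55) = 1/0.45 ≈ 2.222.
ΔY = k × ΔG = (−€387 billion) / 0.45 = −€860 billion.

−€860 billion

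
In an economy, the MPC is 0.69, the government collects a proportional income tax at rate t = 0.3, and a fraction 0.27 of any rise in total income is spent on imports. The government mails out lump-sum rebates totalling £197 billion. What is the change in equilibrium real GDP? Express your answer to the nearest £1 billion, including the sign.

A lump-sum tax change of −£197 billion shifts disposable income by +£197 billion; first-round consumption changes by −c × ΔT = −0.69 × (−£197 billion) = +£135.93 billion.
Expenditure multiplier = 1/(1 − c(1−t) + m) = 1/(1 − 0.69×0.7 + 0.27) = 1/0.787 ≈ 1.271.
The tax multiplier is −c × k ≈ −0.877, so ΔY = k × (−c·ΔT) = (+£135.93 billion) / 0.787 ≈ +£173 billion.

+£173 billion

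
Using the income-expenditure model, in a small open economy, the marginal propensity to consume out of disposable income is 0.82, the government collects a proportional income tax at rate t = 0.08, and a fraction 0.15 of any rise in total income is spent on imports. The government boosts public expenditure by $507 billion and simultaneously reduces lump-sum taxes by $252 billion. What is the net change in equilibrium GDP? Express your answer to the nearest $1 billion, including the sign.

Expenditure multiplier = 1/(1 − c(1−t) + m) = 1/(1 − 0.82×0.92 + 0.15) = 1/0.3956 ≈ 2.528.
ΔG contributes k·ΔG = (+$507 billion) / 0.3956 ≈ +$1,281.6 billion.
ΔT of −$252 billion changes first-round spending by −c·ΔT = +$206.64 billion, contributing k·(−c·ΔT) = (+$206.64 billion) / 0.3956 ≈ +$522.3 billion.
Net ΔY = k(ΔG − c·ΔT) = (+$713.64 billion) / 0.3956 ≈ +$1,804 billion.

+$1,804 billion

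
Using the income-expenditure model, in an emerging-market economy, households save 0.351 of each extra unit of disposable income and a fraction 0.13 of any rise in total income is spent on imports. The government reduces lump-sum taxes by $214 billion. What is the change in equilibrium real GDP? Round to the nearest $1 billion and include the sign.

MPC = 1 − MPS = 1 − 0.351 = 0.649.
A lump-sum tax change of −$214 billion shifts disposable income by +$214 billion; first-round consumption changes by −c × ΔT = −0.649 × (−$214 billion) = +$138.886 billion.
Expenditure multiplier = 1/(1 − c + m) = 1/(1 − 0.649 + 0.13) = 1/0.481 ≈ 2.079.
The tax multiplier is −c × k ≈ −1.349, so ΔY = k × (−c·ΔT) = (+$138.886 billion) / 0.481 ≈ +$289 billion.

+$289 billion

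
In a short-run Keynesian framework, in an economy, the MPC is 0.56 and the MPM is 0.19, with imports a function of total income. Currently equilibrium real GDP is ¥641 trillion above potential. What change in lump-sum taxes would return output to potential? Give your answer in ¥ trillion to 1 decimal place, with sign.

+¥721.1 trillion

Spending multiplier = 1/(1 − c + m) = 1/(1 − 0.56 + 0.19) = 1/0.63 ≈ 1.587.
Tax multiplier = −c·k = −0.56/0.63 ≈ −0.889. Need ΔY = −¥641 trillion, so ΔT = ΔY/(−c·k) = −(−¥641 trillion) × 0.63 / 0.56 ≈ +¥721.1 trillion.
The government should raise lump-sum taxes by ¥721.1 trillion.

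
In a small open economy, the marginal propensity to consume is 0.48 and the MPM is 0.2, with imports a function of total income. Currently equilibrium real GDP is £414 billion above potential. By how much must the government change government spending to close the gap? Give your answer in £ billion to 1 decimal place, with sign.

−£298.1 billion

Spending multiplier = 1/(1 − c + m) = 1/(1 − 0.48 + 0.2) = 1/0.72 ≈ 1.389.
Need ΔY = −£414 billion, so ΔG = ΔY/k = (−£414 billion) × 0.72 ≈ −£298.1 billion.
The government should cut government spending by £298.1 billion.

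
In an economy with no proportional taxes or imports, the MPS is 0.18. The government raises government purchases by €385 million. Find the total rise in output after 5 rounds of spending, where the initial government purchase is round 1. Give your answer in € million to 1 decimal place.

MPC = 1 − MPS = 1 − 0.18 = 0.82.
Round 1 adds ΔG = €385 million; each later round is MPC = 0.82 times the previous.
After 5 rounds: 385 + 315.7 + 258.874 + 212.27668 + 174.0668776 = ΔG·(1 − c^5)/(1 − c) = 385 × (1 − 0.3707398432)/0.18 ≈ €1,345.9 million.

€1,345.9 million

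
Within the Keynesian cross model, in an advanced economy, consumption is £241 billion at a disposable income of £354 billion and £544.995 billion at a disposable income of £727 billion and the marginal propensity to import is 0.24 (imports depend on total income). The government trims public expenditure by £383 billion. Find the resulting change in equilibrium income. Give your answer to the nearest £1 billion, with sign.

−£901 billion

MPC = ΔC/ΔYd = (544.995 − 241)/(727 − 354) = 303.995/373 = 0.815.
Expenditure multiplier = 1/(1 − c + m) = 1/(1 − 0.815 + 0.24) = 1/0.425 ≈ 2.353.
ΔY = k × ΔG = (−£383 billion) / 0.425 ≈ −£901 billion.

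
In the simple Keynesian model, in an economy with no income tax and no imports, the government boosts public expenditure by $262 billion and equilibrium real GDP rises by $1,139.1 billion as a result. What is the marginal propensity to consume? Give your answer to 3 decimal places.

Implied spending multiplier k = ΔY/ΔG = 1,139.1/262 ≈ 4.3477.
Since k = 1/(1 − MPC), MPC = 1 − 1/k = 1 − ΔG/ΔY = 1 − 262/1,139.1 ≈ 0.770.

0.770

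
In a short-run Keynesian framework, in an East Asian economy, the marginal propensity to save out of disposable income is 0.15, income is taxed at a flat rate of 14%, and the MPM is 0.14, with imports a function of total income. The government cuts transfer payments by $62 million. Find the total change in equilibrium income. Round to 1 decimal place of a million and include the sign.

−$128.9 million

MPC = 1 − MPS = 1 − 0.15 = 0.85.
The transfer change shifts disposable income by −$62 million, so first-round consumption changes by c·ΔTR = 0.85 × (−$62 million) = −$52.7 million.
Expenditure multiplier = 1/(1 − c(1−t) + m) = 1/(1 − 0.85×0.86 + 0.14) = 1/0.409 ≈ 2.445.
The transfer multiplier is c × k ≈ 2.078, so ΔY = k × (c·ΔTR) = (−$52.7 million) / 0.409 ≈ −$128.9 million.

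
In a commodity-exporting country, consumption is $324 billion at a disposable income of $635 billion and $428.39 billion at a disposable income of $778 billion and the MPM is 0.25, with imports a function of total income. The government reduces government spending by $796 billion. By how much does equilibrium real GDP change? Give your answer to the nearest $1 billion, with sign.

MPC = ΔC/ΔYd = (428.39 − 324)/(778 − 635) = 104.39/143 = 0.73.
Expenditure multiplier = 1/(1 − c + m) = 1/(1 − 0.73 + 0.25) = 1/0.52 ≈ 1.923.
ΔY = k × ΔG = (−$796 billion) / 0.52 ≈ −$1,531 billion.

−$1,531 billion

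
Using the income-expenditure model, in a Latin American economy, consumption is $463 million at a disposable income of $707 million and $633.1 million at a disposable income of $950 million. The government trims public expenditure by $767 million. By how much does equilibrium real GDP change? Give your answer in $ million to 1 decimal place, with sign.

−$2,556.7 million

MPC = ΔC/ΔYd = (633.1 − 463)/(950 − 707) = 170.1/243 = 0.7.
Government-spending multiplier = 1/(1 − MPC) = 1/(1 − 0.7) = 1/0.3 ≈ 3.333.
ΔY = k × ΔG = (−$767 million) / 0.3 ≈ −$2,556.7 million.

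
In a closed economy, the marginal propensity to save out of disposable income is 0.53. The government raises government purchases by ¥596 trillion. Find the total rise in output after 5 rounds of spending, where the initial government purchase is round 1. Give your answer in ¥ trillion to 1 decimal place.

¥1,098.7 trillion

MPC = 1 − MPS = 1 − 0.53 = 0.47.
Round 1 adds ΔG = ¥596 trillion; each later round is MPC = 0.47 times the previous.
After 5 rounds: 596 + 280.12 + 131.6564 + 61.878508 + 29.08289876 = ΔG·(1 − c^5)/(1 − c) = 596 × (1 − 0.0229345007)/0.53 ≈ ¥1,098.7 trillion.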